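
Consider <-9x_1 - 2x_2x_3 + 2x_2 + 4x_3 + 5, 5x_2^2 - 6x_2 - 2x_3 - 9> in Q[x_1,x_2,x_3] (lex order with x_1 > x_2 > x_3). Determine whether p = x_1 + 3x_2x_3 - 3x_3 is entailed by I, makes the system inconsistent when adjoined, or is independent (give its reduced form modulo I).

x_1 + 3x_2x_3 - 3x_3 is independent of I; its normal form modulo I is 25/9x_2x_3 + 2/9x_2 - 23/9x_3 + 5/9.

First compute the reduced Gröbner basis of I by Buchberger's algorithm.
f_1 = -9x_1 - 2x_2x_3 + 2x_2 + 4x_3 + 5, LT = x_1.
f_2 = 5x_2^2 - 6x_2 - 2x_3 - 9, LT = x_2^2.

The S-polynomials (S(f_1,f_2)) all reduce to 0 modulo the current basis, so we have a Gröbner basis.
Inter-reduce: drop elements whose leading term is divisible by another's, tail-reduce, and make monic.
Reduced Gröbner basis: {x_1 + 2/9x_2x_3 - 2/9x_2 - 4/9x_3 - 5/9, x_2^2 - 6/5x_2 - 2/5x_3 - 9/5}.
Label its elements g_1 = x_1 + 2/9x_2x_3 - 2/9x_2 - 4/9x_3 - 5/9, g_2 = x_2^2 - 6/5x_2 - 2/5x_3 - 9/5.

Reduce p = x_1 + 3x_2x_3 - 3x_3 modulo G:
  leading term x_1: subtract (1)·g_1 from x_1 + 3x_2x_3 - 3x_3 → 25/9x_2x_3 + 2/9x_2 - 23/9x_3 + 5/9
  leading term x_2x_3: no divisor's leading term divides it; move 25/9x_2x_3 to the remainder.
  leading term x_2: no divisor's leading term divides it; move 2/9x_2 to the remainder.
  leading term x_3: no divisor's leading term divides it; move -23/9x_3 to the remainder.
  leading term 1: no divisor's leading term divides it; move 5/9 to the remainder.
  normal form = 25/9x_2x_3 + 2/9x_2 - 23/9x_3 + 5/9.
The normal form is nonzero, so p ∉ I. Since p minus its normal form lies in I, I + (p) = I + (r) where r = 25/9x_2x_3 + 2/9x_2 - 23/9x_3 + 5/9; decide whether this ideal is the whole ring.
Run Buchberger on G together with r (pairs among the g_i already reduce to 0 since G is a Gröbner basis):
g_1 = x_1 + 2/9x_2x_3 - 2/9x_2 - 4/9x_3 - 5/9, LT = x_1.
g_2 = x_2^2 - 6/5x_2 - 2/5x_3 - 9/5, LT = x_2^2.
r = 25/9x_2x_3 + 2/9x_2 - 23/9x_3 + 5/9, LT = x_2x_3.

S(g_2,r): lcm = x_2^2x_3. S = -2/25x_2^2 - 7/25x_2x_3 - 1/5x_2 - 2/5x_3^2 - 9/5x_3.
  leading term x_2^2: subtract (-2/25)·g_2 from -2/25x_2^2 - 7/25x_2x_3 - 1/5x_2 - 2/5x_3^2 - 9/5x_3 → -7/25x_2x_3 - 37/125x_2 - 2/5x_3^2 - 229/125x_3 - 18/125
  leading term x_2x_3: subtract (-63/625)·r from -7/25x_2x_3 - 37/125x_2 - 2/5x_3^2 - 229/125x_3 - 18/125 → -171/625x_2 - 2/5x_3^2 - 1306/625x_3 - 11/125
  leading term x_2: no divisor's leading term divides it; move -171/625x_2 to the remainder.
  leading term x_3^2: no divisor's leading term divides it; move -2/5x_3^2 to the remainder.
  leading term x_3: no divisor's leading term divides it; move -1306/625x_3 to the remainder.
  leading term 1: no divisor's leading term divides it; move -11/125 to the remainder.
  remainder -171/625x_2 - 2/5x_3^2 - 1306/625x_3 - 11/125 ≠ 0; add m_4 = -171/625x_2 - 2/5x_3^2 - 1306/625x_3 - 11/125 to the basis.

S(r,m_4): lcm = x_2x_3. S = 2/25x_2 - 250/171x_3^3 - 1306/171x_3^2 - 5308/4275x_3 + 1/5.
  leading term x_2: subtract (-50/171)·m_4 from 2/25x_2 - 250/171x_3^3 - 1306/171x_3^2 - 5308/4275x_3 + 1/5 → -250/171x_3^3 - 442/57x_3^2 - 176/95x_3 + 149/855
  leading term x_3^3: no divisor's leading term divides it; move -250/171x_3^3 to the remainder.
  leading term x_3^2: no divisor's leading term divides it; move -442/57x_3^2 to the remainder.
  leading term x_3: no divisor's leading term divides it; move -176/95x_3 to the remainder.
  leading term 1: no divisor's leading term divides it; move 149/855 to the remainder.
  remainder -250/171x_3^3 - 442/57x_3^2 - 176/95x_3 + 149/855 ≠ 0; add m_5 = -250/171x_3^3 - 442/57x_3^2 - 176/95x_3 + 149/855 to the basis.

The other S-polynomials (S(g_1,g_2), S(g_1,r), S(g_1,m_4), S(g_2,m_4), S(g_1,m_5), S(g_2,m_5), S(r,m_5), S(m_4,m_5)) all reduce to 0 modulo the current basis, so we have a Gröbner basis.
Inter-reduce: drop elements whose leading term is divisible by another's, tail-reduce, and make monic.
Reduced Gröbner basis: {x_1 + 20/57x_3^2 + 454/285x_3 - 149/285, x_2 + 250/171x_3^2 + 1306/171x_3 + 55/171, x_3^3 + 663/125x_3^2 + 792/625x_3 - 149/1250}.
The reduced Gröbner basis of I + (p) is {x_1 + 20/57x_3^2 + 454/285x_3 - 149/285, x_2 + 250/171x_3^2 + 1306/171x_3 + 55/171, x_3^3 + 663/125x_3^2 + 792/625x_3 - 149/1250} ≠ {1}, a proper ideal, so the enlarged system stays consistent: p is independent of I, with normal form 25/9x_2x_3 + 2/9x_2 - 23/9x_3 + 5/9.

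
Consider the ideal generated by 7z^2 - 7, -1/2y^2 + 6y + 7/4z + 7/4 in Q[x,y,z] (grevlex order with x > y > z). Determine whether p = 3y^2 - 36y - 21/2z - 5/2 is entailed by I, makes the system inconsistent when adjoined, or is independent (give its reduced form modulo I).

First compute the reduced Gröbner basis of I by Buchberger's algorithm.
f_1 = 7z^2 - 7, LT = z^2.
f_2 = -1/2y^2 + 6y + 7/4z + 7/4, LT = y^2.

The S-polynomials (S(f_1,f_2)) all reduce to 0 modulo the current basis, so we have a Gröbner basis.
Inter-reduce: drop elements whose leading term is divisible by another's, tail-reduce, and make monic.
Reduced Gröbner basis: {y^2 - 12y - 7/2z - 7/2, z^2 - 1}.
Label its elements g_1 = y^2 - 12y - 7/2z - 7/2, g_2 = z^2 - 1.

Reduce p = 3y^2 - 36y - 21/2z - 5/2 modulo G:
  leading term y^2: subtract (3)·g_1 from 3y^2 - 36y - 21/2z - 5/2 → 8
  leading term 1: no divisor's leading term divides it; move 8 to the remainder.
  normal form = 8.
The normal form is nonzero, so p ∉ I. Since p minus its normal form lies in I, I + (p) = I + (r) where r = 8; decide whether this ideal is the whole ring.
Here r = 8 is a nonzero constant, hence a unit: 1 ∈ I + (p), the Gröbner basis of I + (p) is {1}, and the enlarged system has no common solution — adjoining p is inconsistent.

Adjoining 3y^2 - 36y - 21/2z - 5/2 makes the ideal the whole ring: the system is inconsistent.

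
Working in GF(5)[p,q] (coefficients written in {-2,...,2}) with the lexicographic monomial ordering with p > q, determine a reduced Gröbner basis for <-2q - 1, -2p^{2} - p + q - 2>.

f_1 = -2q - 1, LT = q.
f_2 = -2p^{2} - p + q - 2, LT = p^{2}.

S(f_1,f_2): leading monomials are coprime, so the S-polynomial reduces to 0 (Buchberger's first criterion).
Every S-polynomial of the final basis reduces to 0, so we have a Gröbner basis.

G = {p^{2} - 2p, q - 2}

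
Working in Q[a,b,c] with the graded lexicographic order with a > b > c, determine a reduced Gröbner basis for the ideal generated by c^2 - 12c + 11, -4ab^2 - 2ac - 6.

f_1 = c^2 - 12c + 11, LT = c^2.
f_2 = -4ab^2 - 2ac - 6, LT = ab^2.

The S-polynomials (S(f_1,f_2)) all reduce to 0 modulo the current basis, so we have a Gröbner basis.

G = {ab^2 + 1/2ac + 3/2, c^2 - 12c + 11}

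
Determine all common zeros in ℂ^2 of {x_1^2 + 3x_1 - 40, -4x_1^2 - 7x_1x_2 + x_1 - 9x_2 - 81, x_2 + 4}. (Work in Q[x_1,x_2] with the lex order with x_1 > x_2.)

{(5, -4)}

Compute a lex Gröbner basis by Buchberger's algorithm.
f_1 = x_1^2 + 3x_1 - 40, LT = x_1^2.
f_2 = -4x_1^2 - 7x_1x_2 + x_1 - 9x_2 - 81, LT = x_1^2.
f_3 = x_2 + 4, LT = x_2.

S(f_1,f_2): lcm = x_1^2. S = -7/4x_1x_2 + 13/4x_1 - 9/4x_2 - 241/4.
  leading term x_1x_2: subtract (-7/4x_1)·f_3 from -7/4x_1x_2 + 13/4x_1 - 9/4x_2 - 241/4 → 41/4x_1 - 9/4x_2 - 241/4
  leading term x_1: no divisor's leading term divides it; move 41/4x_1 to the remainder.
  leading term x_2: subtract (-9/4)·f_3 from -9/4x_2 - 241/4 → -205/4
  leading term 1: no divisor's leading term divides it; move -205/4 to the remainder.
  remainder 41/4x_1 - 205/4 ≠ 0; add h_4 = 41/4x_1 - 205/4 to the basis.

S(f_1,f_3): leading monomials are coprime, so the S-polynomial reduces to 0 (Buchberger's first criterion).
S(f_2,f_3): leading monomials are coprime, so the S-polynomial reduces to 0 (Buchberger's first criterion).
S(f_1,h_4): lcm = x_1^2. S = 8x_1 - 40.
  leading term x_1: subtract (32/41)·h_4 from 8x_1 - 40 → 0
  remainder 0.

S(f_2,h_4): lcm = x_1^2. S = 7/4x_1x_2 + 19/4x_1 + 9/4x_2 + 81/4.
  leading term x_1x_2: subtract (7/4x_1)·f_3 from 7/4x_1x_2 + 19/4x_1 + 9/4x_2 + 81/4 → -9/4x_1 + 9/4x_2 + 81/4
  leading term x_1: subtract (-9/41)·h_4 from -9/4x_1 + 9/4x_2 + 81/4 → 9/4x_2 + 9
  leading term x_2: subtract (9/4)·f_3 from 9/4x_2 + 9 → 0
  remainder 0.

S(f_3,h_4): leading monomials are coprime, so the S-polynomial reduces to 0 (Buchberger's first criterion).
Every S-polynomial of the final basis reduces to 0, so we have a Gröbner basis.
Inter-reduce: drop elements whose leading term is divisible by another's, tail-reduce, and make monic.
Reduced Gröbner basis: {x_1 - 5, x_2 + 4}.

Elimination: the polynomial x_2 + 4 lies in the elimination ideal for x_2, so x_2 ∈ {-4}. For each such x_2, the remaining basis elements (now univariate) give the rest of the solution.
  x_2 = -4: the earlier basis element becomes x_1 - 5 = 0, giving x_1 = 5 — point (5, -4).
Substituting each solution back into the original system confirms all equations vanish.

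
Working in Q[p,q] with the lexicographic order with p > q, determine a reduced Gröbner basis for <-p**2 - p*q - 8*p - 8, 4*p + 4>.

G = {p + 1, q - 1}

f_1 = -p**2 - p*q - 8*p - 8, LT = p**2.
f_2 = 4*p + 4, LT = p.

S(f_1,f_2): lcm = p**2. S = p*q + 7*p + 8.
  leading term p*q: subtract (1/4*q)·f_2 from p*q + 7*p + 8 → 7*p - q + 8
  leading term p: subtract (7/4)·f_2 from 7*p - q + 8 → -q + 1
  leading term q: no divisor's leading term divides it; move -q to the remainder.
  leading term 1: no divisor's leading term divides it; move 1 to the remainder.
  remainder -q + 1 ≠ 0; add g_3 = -q + 1 to the basis.

The other S-polynomials (S(f_1,g_3), S(f_2,g_3)) all reduce to 0 modulo the current basis, so we have a Gröbner basis.
Inter-reduce: drop elements whose leading term is divisible by another's, tail-reduce, and make monic.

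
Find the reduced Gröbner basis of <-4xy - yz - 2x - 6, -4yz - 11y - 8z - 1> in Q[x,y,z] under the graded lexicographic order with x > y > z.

G = {xy + 1/2x - 11/16y - 1/2z + 23/16, xz + 1/3z^2 - 3/4x - 23/24z - 11/4, yz + 11/4y + 2z + 1/4}

f_1 = -4xy - yz - 2x - 6, LT = xy.
f_2 = -4yz - 11y - 8z - 1, LT = yz.

S(f_1,f_2): lcm = xyz. S = 1/4yz^2 - 11/4xy - 3/2xz - 1/4x + 3/2z.
  reduce S modulo (f_1, f_2):
  remainder -3/2xz - 1/2z^2 + 9/8x + 23/16z + 33/8 ≠ 0; add g_3 = -3/2xz - 1/2z^2 + 9/8x + 23/16z + 33/8 to the basis.

The other S-polynomials (S(f_1,g_3), S(f_2,g_3)) all reduce to 0 modulo the current basis, so we have a Gröbner basis.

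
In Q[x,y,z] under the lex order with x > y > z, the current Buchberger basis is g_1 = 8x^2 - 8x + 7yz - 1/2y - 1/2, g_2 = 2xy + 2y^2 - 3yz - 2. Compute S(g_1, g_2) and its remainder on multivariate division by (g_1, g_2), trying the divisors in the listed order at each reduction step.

S(g_1, g_2) = -xy^2 + 3/2xyz - xy + x + 7/8y^2z - 1/16y^2 - 1/16y; remainder on division = x + y^3 - 17/8y^2z + 15/16y^2 + 9/4yz^2 - 3/2yz - 17/16y + 3/2z - 1.

lcm(LM(g_1), LM(g_2)) = x^2y.
S = (lcm/LT(g_1))·g_1 − (lcm/LT(g_2))·g_2 = -xy^2 + 3/2xyz - xy + x + 7/8y^2z - 1/16y^2 - 1/16y.
Reduce S modulo (g_1, g_2) in that order:
  leading term xy^2: subtract (-1/2y)·g_2 from -xy^2 + 3/2xyz - xy + x + 7/8y^2z - 1/16y^2 - 1/16y → 3/2xyz - xy + x + y^3 - 5/8y^2z - 1/16y^2 - 17/16y
  leading term xyz: subtract (3/4z)·g_2 from 3/2xyz - xy + x + y^3 - 5/8y^2z - 1/16y^2 - 17/16y → -xy + x + y^3 - 17/8y^2z - 1/16y^2 + 9/4yz^2 - 17/16y + 3/2z
  leading term xy: subtract (-1/2)·g_2 from -xy + x + y^3 - 17/8y^2z - 1/16y^2 + 9/4yz^2 - 17/16y + 3/2z → x + y^3 - 17/8y^2z + 15/16y^2 + 9/4yz^2 - 3/2yz - 17/16y + 3/2z - 1
  leading term x: no divisor's leading term divides it; move x to the remainder.
  leading term y^3: no divisor's leading term divides it; move y^3 to the remainder.
  leading term y^2z: no divisor's leading term divides it; move -17/8y^2z to the remainder.
  leading term y^2: no divisor's leading term divides it; move 15/16y^2 to the remainder.
  leading term yz^2: no divisor's leading term divides it; move 9/4yz^2 to the remainder.
  leading term yz: no divisor's leading term divides it; move -3/2yz to the remainder.
  leading term y: no divisor's leading term divides it; move -17/16y to the remainder.
  leading term z: no divisor's leading term divides it; move 3/2z to the remainder.
  leading term 1: no divisor's leading term divides it; move -1 to the remainder.
The remainder x + y^3 - 17/8y^2z + 15/16y^2 + 9/4yz^2 - 3/2yz - 17/16y + 3/2z - 1 is nonzero, so it would be added as the next basis element.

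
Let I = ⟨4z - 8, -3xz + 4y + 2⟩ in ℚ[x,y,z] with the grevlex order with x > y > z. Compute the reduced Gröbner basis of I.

This is the nonlinear analogue of row-reducing a linear system.

f_1 = 4z - 8, LT = z.
f_2 = -3xz + 4y + 2, LT = xz.

S(f_1,f_2): lcm = xz. S = -2x + 4/3y + ⅔.
  leading term x: no divisor's leading term divides it; move -2x to the remainder.
  leading term y: no divisor's leading term divides it; move 4/3y to the remainder.
  leading term 1: no divisor's leading term divides it; move ⅔ to the remainder.
  remainder -2x + 4/3y + ⅔ ≠ 0; add g_3 = -2x + 4/3y + ⅔ to the basis.

S(f_1,g_3): leading monomials are coprime, so the S-polynomial reduces to 0 (Buchberger's first criterion).
S(f_2,g_3): lcm = xz. S = ⅔yz - 4/3y + ⅓z - ⅔.
  leading term yz: subtract (⅙y)·f_1 from ⅔yz - 4/3y + ⅓z - ⅔ → ⅓z - ⅔
  leading term z: subtract (1/12)·f_1 from ⅓z - ⅔ → 0
  remainder 0.

Every S-polynomial of the final basis reduces to 0, so we have a Gröbner basis.
Inter-reduce: drop elements whose leading term is divisible by another's, tail-reduce, and make monic.

G = {x - ⅔y - ⅓, z - 2}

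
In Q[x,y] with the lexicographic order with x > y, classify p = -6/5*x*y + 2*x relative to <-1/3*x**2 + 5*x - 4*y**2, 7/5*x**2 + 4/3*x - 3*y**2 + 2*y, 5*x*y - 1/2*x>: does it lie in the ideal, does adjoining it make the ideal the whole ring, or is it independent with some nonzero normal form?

First compute the reduced Gröbner basis of I by Buchberger's algorithm.
f_1 = -1/3*x**2 + 5*x - 4*y**2, LT = x**2.
f_2 = 7/5*x**2 + 4/3*x - 3*y**2 + 2*y, LT = x**2.
f_3 = 5*x*y - 1/2*x, LT = x*y.

S(f_1,f_2): lcm = x**2. S = -335/21*x + 99/7*y**2 - 10/7*y.
  leading term x: no divisor's leading term divides it; move -335/21*x to the remainder.
  leading term y**2: no divisor's leading term divides it; move 99/7*y**2 to the remainder.
  leading term y: no divisor's leading term divides it; move -10/7*y to the remainder.
  remainder -335/21*x + 99/7*y**2 - 10/7*y ≠ 0; add h_4 = -335/21*x + 99/7*y**2 - 10/7*y to the basis.

S(f_1,f_3): lcm = x**2*y. S = 1/10*x**2 - 15*x*y + 12*y**3.
  leading term x**2: subtract (-3/10)·f_1 from 1/10*x**2 - 15*x*y + 12*y**3 → -15*x*y + 3/2*x + 12*y**3 - 6/5*y**2
  leading term x*y: subtract (-3)·f_3 from -15*x*y + 3/2*x + 12*y**3 - 6/5*y**2 → 12*y**3 - 6/5*y**2
  leading term y**3: no divisor's leading term divides it; move 12*y**3 to the remainder.
  leading term y**2: no divisor's leading term divides it; move -6/5*y**2 to the remainder.
  remainder 12*y**3 - 6/5*y**2 ≠ 0; add h_5 = 12*y**3 - 6/5*y**2 to the basis.

S(f_2,f_3): lcm = x**2*y. S = 1/10*x**2 + 20/21*x*y - 15/7*y**3 + 10/7*y**2.
  leading term x**2: subtract (-3/10)·f_1 from 1/10*x**2 + 20/21*x*y - 15/7*y**3 + 10/7*y**2 → 20/21*x*y + 3/2*x - 15/7*y**3 + 8/35*y**2
  leading term x*y: subtract (4/21)·f_3 from 20/21*x*y + 3/2*x - 15/7*y**3 + 8/35*y**2 → 67/42*x - 15/7*y**3 + 8/35*y**2
  leading term x: subtract (-1/10)·h_4 from 67/42*x - 15/7*y**3 + 8/35*y**2 → -15/7*y**3 + 23/14*y**2 - 1/7*y
  leading term y**3: subtract (-5/28)·h_5 from -15/7*y**3 + 23/14*y**2 - 1/7*y → 10/7*y**2 - 1/7*y
  leading term y**2: no divisor's leading term divides it; move 10/7*y**2 to the remainder.
  leading term y: no divisor's leading term divides it; move -1/7*y to the remainder.
  remainder 10/7*y**2 - 1/7*y ≠ 0; add h_6 = 10/7*y**2 - 1/7*y to the basis.

S(f_1,h_4): lcm = x**2. S = 297/335*x*y**2 - 6/67*x*y - 15*x + 12*y**2.
  leading term x*y**2: subtract (297/1675*y)·f_3 from 297/335*x*y**2 - 6/67*x*y - 15*x + 12*y**2 → -3/3350*x*y - 15*x + 12*y**2
  leading term x*y: subtract (-3/16750)·f_3 from -3/3350*x*y - 15*x + 12*y**2 → -502503/33500*x + 12*y**2
  leading term x: subtract (10552563/11222500)·h_4 from -502503/33500*x + 12*y**2 → -14573391/11222500*y**2 + 1507509/1122250*y
  leading term y**2: subtract (-102013737/112225000)·h_6 from -14573391/11222500*y**2 + 1507509/1122250*y → 136177509/112225000*y
  leading term y: no divisor's leading term divides it; move 136177509/112225000*y to the remainder.
  remainder 136177509/112225000*y ≠ 0; add h_7 = 136177509/112225000*y to the basis.

The other S-polynomials (S(f_2,h_4), S(f_3,h_4), S(f_1,h_5), S(f_2,h_5), S(f_3,h_5), S(h_4,h_5), S(f_1,h_6), S(f_2,h_6), S(f_3,h_6), S(h_4,h_6), S(h_5,h_6), S(f_1,h_7), S(f_2,h_7), S(f_3,h_7), S(h_4,h_7), S(h_5,h_7), S(h_6,h_7)) all reduce to 0 modulo the current basis, so we have a Gröbner basis.
Inter-reduce: drop elements whose leading term is divisible by another's, tail-reduce, and make monic.
Reduced Gröbner basis: {x, y}.
Label its elements g_1 = x, g_2 = y.

Reduce p = -6/5*x*y + 2*x modulo G:
  leading term x*y: subtract (-6/5*y)·g_1 from -6/5*x*y + 2*x → 2*x
  leading term x: subtract (2)·g_1 from 2*x → 0
  normal form = 0.
Since the normal form is 0, p ∈ I.

The remainder on division by a Gröbner basis is unique — it is the normal form.

-6/5*x*y + 2*x lies in I (it reduces to 0).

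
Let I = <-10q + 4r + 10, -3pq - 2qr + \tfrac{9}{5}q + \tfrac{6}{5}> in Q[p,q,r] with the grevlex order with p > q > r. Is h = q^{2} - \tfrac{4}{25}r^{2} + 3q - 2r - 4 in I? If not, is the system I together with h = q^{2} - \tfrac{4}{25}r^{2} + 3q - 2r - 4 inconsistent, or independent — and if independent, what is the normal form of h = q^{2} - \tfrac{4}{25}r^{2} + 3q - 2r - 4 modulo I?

q^{2} - \tfrac{4}{25}r^{2} + 3q - 2r - 4 lies in I (it reduces to 0).

First compute the reduced Gröbner basis of I by Buchberger's algorithm.
f_1 = -10q + 4r + 10, LT = q.
f_2 = -3pq - 2qr + \tfrac{9}{5}q + \tfrac{6}{5}, LT = pq.

S(f_1,f_2): lcm = pq. S = -\tfrac{2}{5}pr - \tfrac{2}{3}qr - p + \tfrac{3}{5}q + \tfrac{2}{5}.
  leading term pr: no divisor's leading term divides it; move -\tfrac{2}{5}pr to the remainder.
  leading term qr: subtract (\tfrac{1}{15}r)·f_1 from -\tfrac{2}{3}qr - p + \tfrac{3}{5}q + \tfrac{2}{5} → -\tfrac{4}{15}r^{2} - p + \tfrac{3}{5}q - \tfrac{2}{3}r + \tfrac{2}{5}
  leading term r^{2}: no divisor's leading term divides it; move -\tfrac{4}{15}r^{2} to the remainder.
  leading term p: no divisor's leading term divides it; move -p to the remainder.
  leading term q: subtract (-\tfrac{3}{50})·f_1 from \tfrac{3}{5}q - \tfrac{2}{3}r + \tfrac{2}{5} → -\tfrac{32}{75}r + 1
  leading term r: no divisor's leading term divides it; move -\tfrac{32}{75}r to the remainder.
  leading term 1: no divisor's leading term divides it; move 1 to the remainder.
  remainder -\tfrac{2}{5}pr - \tfrac{4}{15}r^{2} - p - \tfrac{32}{75}r + 1 ≠ 0; add k_3 = -\tfrac{2}{5}pr - \tfrac{4}{15}r^{2} - p - \tfrac{32}{75}r + 1 to the basis.

The other S-polynomials (S(f_1,k_3), S(f_2,k_3)) all reduce to 0 modulo the current basis, so we have a Gröbner basis.
Inter-reduce: drop elements whose leading term is divisible by another's, tail-reduce, and make monic.
Reduced Gröbner basis: {pr + \tfrac{2}{3}r^{2} + \tfrac{5}{2}p + \tfrac{16}{15}r - \tfrac{5}{2}, q - \tfrac{2}{5}r - 1}.
Label its elements g_1 = pr + \tfrac{2}{3}r^{2} + \tfrac{5}{2}p + \tfrac{16}{15}r - \tfrac{5}{2}, g_2 = q - \tfrac{2}{5}r - 1.

Reduce h = q^{2} - \tfrac{4}{25}r^{2} + 3q - 2r - 4 modulo G:
  leading term q^{2}: subtract (q)·g_2 from q^{2} - \tfrac{4}{25}r^{2} + 3q - 2r - 4 → \tfrac{2}{5}qr - \tfrac{4}{25}r^{2} + 4q - 2r - 4
  leading term qr: subtract (\tfrac{2}{5}r)·g_2 from \tfrac{2}{5}qr - \tfrac{4}{25}r^{2} + 4q - 2r - 4 → 4q - \tfrac{8}{5}r - 4
  leading term q: subtract (4)·g_2 from 4q - \tfrac{8}{5}r - 4 → 0
  normal form = 0.
Since the normal form is 0, h ∈ I.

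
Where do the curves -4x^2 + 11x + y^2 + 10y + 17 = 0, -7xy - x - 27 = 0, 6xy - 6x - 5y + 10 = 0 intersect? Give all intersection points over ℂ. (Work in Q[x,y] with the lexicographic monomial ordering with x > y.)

Compute a lex Gröbner basis by Buchberger's algorithm.
f_1 = -4x^2 + 11x + y^2 + 10y + 17, LT = x^2.
f_2 = -7xy - x - 27, LT = xy.
f_3 = 6xy - 6x - 5y + 10, LT = xy.

S(f_1,f_2): lcm = x^2y. S = -1/7x^2 - 11/4xy - 27/7x - 1/4y^3 - 5/2y^2 - 17/4y.
  leading term x^2: subtract (1/28)·f_1 from -1/7x^2 - 11/4xy - 27/7x - 1/4y^3 - 5/2y^2 - 17/4y → -11/4xy - 17/4x - 1/4y^3 - 71/28y^2 - 129/28y - 17/28
  leading term xy: subtract (11/28)·f_2 from -11/4xy - 17/4x - 1/4y^3 - 71/28y^2 - 129/28y - 17/28 → -27/7x - 1/4y^3 - 71/28y^2 - 129/28y + 10
  leading term x: no divisor's leading term divides it; move -27/7x to the remainder.
  leading term y^3: no divisor's leading term divides it; move -1/4y^3 to the remainder.
  leading term y^2: no divisor's leading term divides it; move -71/28y^2 to the remainder.
  leading term y: no divisor's leading term divides it; move -129/28y to the remainder.
  leading term 1: no divisor's leading term divides it; move 10 to the remainder.
  remainder -27/7x - 1/4y^3 - 71/28y^2 - 129/28y + 10 ≠ 0; add h_4 = -27/7x - 1/4y^3 - 71/28y^2 - 129/28y + 10 to the basis.

S(f_1,f_3): lcm = x^2y. S = x^2 - 23/12xy - 5/3x - 1/4y^3 - 5/2y^2 - 17/4y.
  leading term x^2: subtract (-1/4)·f_1 from x^2 - 23/12xy - 5/3x - 1/4y^3 - 5/2y^2 - 17/4y → -23/12xy + 13/12x - 1/4y^3 - 9/4y^2 - 7/4y + 17/4
  leading term xy: subtract (23/84)·f_2 from -23/12xy + 13/12x - 1/4y^3 - 9/4y^2 - 7/4y + 17/4 → 19/14x - 1/4y^3 - 9/4y^2 - 7/4y + 163/14
  leading term x: subtract (-19/54)·h_4 from 19/14x - 1/4y^3 - 9/4y^2 - 7/4y + 163/14 → -73/216y^3 - 4751/1512y^2 - 1699/504y + 5731/378
  leading term y^3: no divisor's leading term divides it; move -73/216y^3 to the remainder.
  leading term y^2: no divisor's leading term divides it; move -4751/1512y^2 to the remainder.
  leading term y: no divisor's leading term divides it; move -1699/504y to the remainder.
  leading term 1: no divisor's leading term divides it; move 5731/378 to the remainder.
  remainder -73/216y^3 - 4751/1512y^2 - 1699/504y + 5731/378 ≠ 0; add h_5 = -73/216y^3 - 4751/1512y^2 - 1699/504y + 5731/378 to the basis.

S(f_2,f_3): lcm = xy. S = 8/7x + 5/6y + 46/21.
  leading term x: subtract (-8/27)·h_4 from 8/7x + 5/6y + 46/21 → -2/27y^3 - 142/189y^2 - 67/126y + 974/189
  leading term y^3: subtract (16/73)·h_5 from -2/27y^3 - 142/189y^2 - 67/126y + 974/189 → -32/511y^2 + 635/3066y + 2806/1533
  leading term y^2: no divisor's leading term divides it; move -32/511y^2 to the remainder.
  leading term y: no divisor's leading term divides it; move 635/3066y to the remainder.
  leading term 1: no divisor's leading term divides it; move 2806/1533 to the remainder.
  remainder -32/511y^2 + 635/3066y + 2806/1533 ≠ 0; add h_6 = -32/511y^2 + 635/3066y + 2806/1533 to the basis.

S(f_2,h_5): lcm = xy^3. S = -4678/511xy^2 - 5097/511xy + 22924/511x + 27/7y^2.
  leading term xy^2: subtract (4678/3577y)·f_2 from -4678/511xy^2 - 5097/511xy + 22924/511x + 27/7y^2 → -31001/3577xy + 22924/511x + 27/7y^2 + 126306/3577y
  leading term xy: subtract (31001/25039)·f_2 from -31001/3577xy + 22924/511x + 27/7y^2 + 126306/3577y → 1154277/25039x + 27/7y^2 + 126306/3577y + 837027/25039
  leading term x: subtract (-42751/3577)·h_4 from 1154277/25039x + 27/7y^2 + 126306/3577y + 837027/25039 → -42751/14308y^3 - 2649005/100156y^2 - 1978311/100156y + 3829597/25039
  leading term y^3: subtract (2308554/261121)·h_5 from -42751/14308y^3 - 2649005/100156y^2 - 1978311/100156y + 3829597/25039 → 2433159/1827847y^2 + 18371286/1827847y + 34554600/1827847
  leading term y^2: subtract (-2433159/114464)·h_6 from 2433159/1827847y^2 + 18371286/1827847y + 34554600/1827847 → 3308769/228928y + 3308769/57232
  leading term y: no divisor's leading term divides it; move 3308769/228928y to the remainder.
  leading term 1: no divisor's leading term divides it; move 3308769/57232 to the remainder.
  remainder 3308769/228928y + 3308769/57232 ≠ 0; add h_7 = 3308769/228928y + 3308769/57232 to the basis.

The other S-polynomials (S(f_1,h_4), S(f_2,h_4), S(f_3,h_4), S(f_1,h_5), S(f_3,h_5), S(h_4,h_5), S(f_1,h_6), S(f_2,h_6), S(f_3,h_6), S(h_4,h_6), S(h_5,h_6), S(f_1,h_7), S(f_2,h_7), S(f_3,h_7), S(h_4,h_7), S(h_5,h_7), S(h_6,h_7)) all reduce to 0 modulo the current basis, so we have a Gröbner basis.
Inter-reduce: drop elements whose leading term is divisible by another's, tail-reduce, and make monic.
Reduced Gröbner basis: {x - 1, y + 4}.

The lex basis is triangular: the last element involves only y. Solving y + 4 = 0 gives y ∈ {-4}; substituting each value into the earlier elements determines the remaining variables.
  y = -4: the earlier basis element becomes x - 1 = 0, giving x = 1 — point (1, -4).

{(1, -4)}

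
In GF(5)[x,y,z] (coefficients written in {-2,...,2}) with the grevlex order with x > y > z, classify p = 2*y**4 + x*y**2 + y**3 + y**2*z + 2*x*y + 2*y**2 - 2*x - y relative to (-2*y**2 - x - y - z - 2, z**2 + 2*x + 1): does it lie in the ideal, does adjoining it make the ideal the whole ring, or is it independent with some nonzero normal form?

2*y**4 + x*y**2 + y**3 + y**2*z + 2*x*y + 2*y**2 - 2*x - y is independent of I; its normal form modulo I is 2*x*y - 2*x - y.

First compute the reduced Gröbner basis of I by Buchberger's algorithm.
f_1 = -2*y**2 - x - y - z - 2, LT = y**2.
f_2 = z**2 + 2*x + 1, LT = z**2.

The S-polynomials (S(f_1,f_2)) all reduce to 0 modulo the current basis, so we have a Gröbner basis.
Inter-reduce: drop elements whose leading term is divisible by another's, tail-reduce, and make monic.
Reduced Gröbner basis: {y**2 - 2*x - 2*y - 2*z + 1, z**2 + 2*x + 1}.
Label its elements g_1 = y**2 - 2*x - 2*y - 2*z + 1, g_2 = z**2 + 2*x + 1.

Reduce p = 2*y**4 + x*y**2 + y**3 + y**2*z + 2*x*y + 2*y**2 - 2*x - y modulo G:
  leading term y**4: subtract (2*y**2)·g_1 from 2*y**4 + x*y**2 + y**3 + y**2*z + 2*x*y + 2*y**2 - 2*x - y → 2*x*y - 2*x - y
  leading term x*y: no divisor's leading term divides it; move 2*x*y to the remainder.
  leading term x: no divisor's leading term divides it; move -2*x to the remainder.
  leading term y: no divisor's leading term divides it; move -y to the remainder.
  normal form = 2*x*y - 2*x - y.
The normal form is nonzero, so p ∉ I. Since p minus its normal form lies in I, I + (p) = I + (r) where r = 2*x*y - 2*x - y; decide whether this ideal is the whole ring.
Run Buchberger on G together with r (pairs among the g_i already reduce to 0 since G is a Gröbner basis):
g_1 = y**2 - 2*x - 2*y - 2*z + 1, LT = y**2.
g_2 = z**2 + 2*x + 1, LT = z**2.
r = 2*x*y - 2*x - y, LT = x*y.

S(g_1,r): lcm = x*y**2. S = -2*x**2 - x*y - 2*y**2 - 2*x*z + x.
  leading term x**2: no divisor's leading term divides it; move -2*x**2 to the remainder.
  leading term x*y: subtract (2)·r from -x*y - 2*y**2 - 2*x*z + x → -2*y**2 - 2*x*z + 2*y
  leading term y**2: subtract (-2)·g_1 from -2*y**2 - 2*x*z + 2*y → -2*x*z + x - 2*y + z + 2
  leading term x*z: no divisor's leading term divides it; move -2*x*z to the remainder.
  leading term x: no divisor's leading term divides it; move x to the remainder.
  leading term y: no divisor's leading term divides it; move -2*y to the remainder.
  leading term z: no divisor's leading term divides it; move z to the remainder.
  leading term 1: no divisor's leading term divides it; move 2 to the remainder.
  remainder -2*x**2 - 2*x*z + x - 2*y + z + 2 ≠ 0; add m_4 = -2*x**2 - 2*x*z + x - 2*y + z + 2 to the basis.

The other S-polynomials (S(g_1,g_2), S(g_2,r), S(g_1,m_4), S(g_2,m_4), S(r,m_4)) all reduce to 0 modulo the current basis, so we have a Gröbner basis.
Inter-reduce: drop elements whose leading term is divisible by another's, tail-reduce, and make monic.
Reduced Gröbner basis: {x**2 + x*z + 2*x + y + 2*z - 1, x*y - x + 2*y, y**2 - 2*x - 2*y - 2*z + 1, z**2 + 2*x + 1}.
The reduced Gröbner basis of I + (p) is {x**2 + x*z + 2*x + y + 2*z - 1, x*y - x + 2*y, y**2 - 2*x - 2*y - 2*z + 1, z**2 + 2*x + 1} ≠ {1}, a proper ideal, so the enlarged system stays consistent: p is independent of I, with normal form 2*x*y - 2*x - y.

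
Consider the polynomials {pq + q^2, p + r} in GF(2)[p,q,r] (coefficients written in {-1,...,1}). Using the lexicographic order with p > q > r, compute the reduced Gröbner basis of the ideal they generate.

G = {p + r, q^2 + qr}

f_1 = pq + q^2, LT = pq.
f_2 = p + r, LT = p.

S(f_1,f_2): lcm = pq. S = q^2 + qr.
  reduce S modulo (f_1, f_2):
  remainder q^2 + qr ≠ 0; add g_3 = q^2 + qr to the basis.

The other S-polynomials (S(f_1,g_3), S(f_2,g_3)) all reduce to 0 modulo the current basis, so we have a Gröbner basis.
Inter-reduce: drop elements whose leading term is divisible by another's, tail-reduce, and make monic.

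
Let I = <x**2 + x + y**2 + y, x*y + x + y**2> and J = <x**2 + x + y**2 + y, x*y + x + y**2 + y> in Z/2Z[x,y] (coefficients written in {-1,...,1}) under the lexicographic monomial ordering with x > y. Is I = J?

For a fixed monomial order, each ideal has a unique reduced Gröbner basis; comparing bases decides equality.
Buchberger on the first generating set:
f_1 = x**2 + x + y**2 + y, LT = x**2.
f_2 = x*y + x + y**2, LT = x*y.

S(f_1,f_2): lcm = x**2*y. S = x**2 + x*y**2 + x*y + y**3 + y**2.
  leading term x**2: subtract (1)·f_1 from x**2 + x*y**2 + x*y + y**3 + y**2 → x*y**2 + x*y + x + y**3 + y
  leading term x*y**2: subtract (y)·f_2 from x*y**2 + x*y + x + y**3 + y → x + y
  leading term x: no divisor's leading term divides it; move x to the remainder.
  leading term y: no divisor's leading term divides it; move y to the remainder.
  remainder x + y ≠ 0; add g_3 = x + y to the basis.

S(f_1,g_3): lcm = x**2. S = x*y + x + y**2 + y.
  leading term x*y: subtract (1)·f_2 from x*y + x + y**2 + y → y
  leading term y: no divisor's leading term divides it; move y to the remainder.
  remainder y ≠ 0; add g_4 = y to the basis.

The other S-polynomials (S(f_2,g_3), S(f_1,g_4), S(f_2,g_4), S(g_3,g_4)) all reduce to 0 modulo the current basis, so we have a Gröbner basis.
Inter-reduce: drop elements whose leading term is divisible by another's, tail-reduce, and make monic.
Reduced Gröbner basis: {x, y}.

Buchberger on the second generating set:
h_1 = x**2 + x + y**2 + y, LT = x**2.
h_2 = x*y + x + y**2 + y, LT = x*y.

The S-polynomials (S(h_1,h_2)) all reduce to 0 modulo the current basis, so we have a Gröbner basis.
Inter-reduce: drop elements whose leading term is divisible by another's, tail-reduce, and make monic.
Reduced Gröbner basis: {x**2 + x + y**2 + y, x*y + x + y**2 + y}.

These differ, so the ideals are not equal.

No, the ideals differ.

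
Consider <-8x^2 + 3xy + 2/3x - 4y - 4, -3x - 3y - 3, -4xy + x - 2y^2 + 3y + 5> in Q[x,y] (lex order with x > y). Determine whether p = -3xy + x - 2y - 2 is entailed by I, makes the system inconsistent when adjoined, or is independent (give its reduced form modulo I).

First compute the reduced Gröbner basis of I by Buchberger's algorithm.
f_1 = -8x^2 + 3xy + 2/3x - 4y - 4, LT = x^2.
f_2 = -3x - 3y - 3, LT = x.
f_3 = -4xy + x - 2y^2 + 3y + 5, LT = xy.

S(f_1,f_2): lcm = x^2. S = -11/8xy - 13/12x + 1/2y + 1/2.
  leading term xy: subtract (11/24y)·f_2 from -11/8xy - 13/12x + 1/2y + 1/2 → -13/12x + 11/8y^2 + 15/8y + 1/2
  leading term x: subtract (13/36)·f_2 from -13/12x + 11/8y^2 + 15/8y + 1/2 → 11/8y^2 + 71/24y + 19/12
  leading term y^2: no divisor's leading term divides it; move 11/8y^2 to the remainder.
  leading term y: no divisor's leading term divides it; move 71/24y to the remainder.
  leading term 1: no divisor's leading term divides it; move 19/12 to the remainder.
  remainder 11/8y^2 + 71/24y + 19/12 ≠ 0; add h_4 = 11/8y^2 + 71/24y + 19/12 to the basis.

S(f_1,f_3): lcm = x^2y. S = 1/4x^2 - 7/8xy^2 + 2/3xy + 5/4x + 1/2y^2 + 1/2y.
  leading term x^2: subtract (-1/32)·f_1 from 1/4x^2 - 7/8xy^2 + 2/3xy + 5/4x + 1/2y^2 + 1/2y → -7/8xy^2 + 73/96xy + 61/48x + 1/2y^2 + 3/8y - 1/8
  leading term xy^2: subtract (7/24y^2)·f_2 from -7/8xy^2 + 73/96xy + 61/48x + 1/2y^2 + 3/8y - 1/8 → 73/96xy + 61/48x + 7/8y^3 + 11/8y^2 + 3/8y - 1/8
  leading term xy: subtract (-73/288y)·f_2 from 73/96xy + 61/48x + 7/8y^3 + 11/8y^2 + 3/8y - 1/8 → 61/48x + 7/8y^3 + 59/96y^2 - 37/96y - 1/8
  leading term x: subtract (-61/144)·f_2 from 61/48x + 7/8y^3 + 59/96y^2 - 37/96y - 1/8 → 7/8y^3 + 59/96y^2 - 53/32y - 67/48
  leading term y^3: subtract (7/11y)·h_4 from 7/8y^3 + 59/96y^2 - 53/32y - 67/48 → -1339/1056y^2 - 2813/1056y - 67/48
  leading term y^2: subtract (-1339/1452)·h_4 from -1339/1056y^2 - 2813/1056y - 67/48 → 70/1089y + 70/1089
  leading term y: no divisor's leading term divides it; move 70/1089y to the remainder.
  leading term 1: no divisor's leading term divides it; move 70/1089 to the remainder.
  remainder 70/1089y + 70/1089 ≠ 0; add h_5 = 70/1089y + 70/1089 to the basis.

The other S-polynomials (S(f_2,f_3), S(f_1,h_4), S(f_2,h_4), S(f_3,h_4), S(f_1,h_5), S(f_2,h_5), S(f_3,h_5), S(h_4,h_5)) all reduce to 0 modulo the current basis, so we have a Gröbner basis.
Inter-reduce: drop elements whose leading term is divisible by another's, tail-reduce, and make monic.
Reduced Gröbner basis: {x, y + 1}.
Label its elements g_1 = x, g_2 = y + 1.

Reduce p = -3xy + x - 2y - 2 modulo G:
  leading term xy: subtract (-3y)·g_1 from -3xy + x - 2y - 2 → x - 2y - 2
  leading term x: subtract (1)·g_1 from x - 2y - 2 → -2y - 2
  leading term y: subtract (-2)·g_2 from -2y - 2 → 0
  normal form = 0.
Since the normal form is 0, p ∈ I.

-3xy + x - 2y - 2 lies in I (it reduces to 0).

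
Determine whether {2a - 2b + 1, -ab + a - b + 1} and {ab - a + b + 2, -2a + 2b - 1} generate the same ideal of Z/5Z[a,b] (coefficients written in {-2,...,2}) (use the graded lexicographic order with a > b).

Equality of ideals is decidable: compute both reduced Gröbner bases (unique for the ordering) and check whether they agree.
Buchberger on the first generating set:
f_1 = 2a - 2b + 1, LT = a.
f_2 = -ab + a - b + 1, LT = ab.

S(f_1,f_2): lcm = ab. S = -b^{2} + a + 2b + 1.
  leading term b^{2}: no divisor's leading term divides it; move -b^{2} to the remainder.
  leading term a: subtract (-2)·f_1 from a + 2b + 1 → -2b - 2
  leading term b: no divisor's leading term divides it; move -2b to the remainder.
  leading term 1: no divisor's leading term divides it; move -2 to the remainder.
  remainder -b^{2} - 2b - 2 ≠ 0; add g_3 = -b^{2} - 2b - 2 to the basis.

The other S-polynomials (S(f_1,g_3), S(f_2,g_3)) all reduce to 0 modulo the current basis, so we have a Gröbner basis.
Inter-reduce: drop elements whose leading term is divisible by another's, tail-reduce, and make monic.
Reduced Gröbner basis: {b^{2} + 2b + 2, a - b - 2}.

Buchberger on the second generating set:
h_1 = ab - a + b + 2, LT = ab.
h_2 = -2a + 2b - 1, LT = a.

S(h_1,h_2): lcm = ab. S = b^{2} - a - 2b + 2.
  leading term b^{2}: no divisor's leading term divides it; move b^{2} to the remainder.
  leading term a: subtract (-2)·h_2 from -a - 2b + 2 → 2b
  leading term b: no divisor's leading term divides it; move 2b to the remainder.
  remainder b^{2} + 2b ≠ 0; add k_3 = b^{2} + 2b to the basis.

The other S-polynomials (S(h_1,k_3), S(h_2,k_3)) all reduce to 0 modulo the current basis, so we have a Gröbner basis.
Inter-reduce: drop elements whose leading term is divisible by another's, tail-reduce, and make monic.
Reduced Gröbner basis: {b^{2} + 2b, a - b - 2}.

These differ, so the ideals are not equal.

No, the ideals differ.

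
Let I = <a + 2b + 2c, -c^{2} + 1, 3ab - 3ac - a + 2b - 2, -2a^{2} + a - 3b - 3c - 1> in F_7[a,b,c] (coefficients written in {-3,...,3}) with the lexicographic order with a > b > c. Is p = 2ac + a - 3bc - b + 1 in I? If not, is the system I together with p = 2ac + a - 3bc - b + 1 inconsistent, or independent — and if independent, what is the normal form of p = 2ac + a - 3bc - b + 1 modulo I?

2ac + a - 3bc - b + 1 lies in I (it reduces to 0).

First compute the reduced Gröbner basis of I by Buchberger's algorithm.
f_1 = a + 2b + 2c, LT = a.
f_2 = -c^{2} + 1, LT = c^{2}.
f_3 = 3ab - 3ac - a + 2b - 2, LT = ab.
f_4 = -2a^{2} + a - 3b - 3c - 1, LT = a^{2}.

S(f_1,f_3): lcm = ab. S = ac - 2a + 2b^{2} + 2bc - 3b + 3.
  leading term ac: subtract (c)·f_1 from ac - 2a + 2b^{2} + 2bc - 3b + 3 → -2a + 2b^{2} - 3b - 2c^{2} + 3
  leading term a: subtract (-2)·f_1 from -2a + 2b^{2} - 3b - 2c^{2} + 3 → 2b^{2} + b - 2c^{2} - 3c + 3
  leading term b^{2}: no divisor's leading term divides it; move 2b^{2} to the remainder.
  leading term b: no divisor's leading term divides it; move b to the remainder.
  leading term c^{2}: subtract (2)·f_2 from -2c^{2} - 3c + 3 → -3c + 1
  leading term c: no divisor's leading term divides it; move -3c to the remainder.
  leading term 1: no divisor's leading term divides it; move 1 to the remainder.
  remainder 2b^{2} + b - 3c + 1 ≠ 0; add h_5 = 2b^{2} + b - 3c + 1 to the basis.

S(f_1,f_4): lcm = a^{2}. S = 2ab + 2ac - 3a + 2b + 2c + 3.
  leading term ab: subtract (2b)·f_1 from 2ab + 2ac - 3a + 2b + 2c + 3 → 2ac - 3a + 3b^{2} + 3bc + 2b + 2c + 3
  leading term ac: subtract (2c)·f_1 from 2ac - 3a + 3b^{2} + 3bc + 2b + 2c + 3 → -3a + 3b^{2} - bc + 2b + 3c^{2} + 2c + 3
  leading term a: subtract (-3)·f_1 from -3a + 3b^{2} - bc + 2b + 3c^{2} + 2c + 3 → 3b^{2} - bc + b + 3c^{2} + c + 3
  leading term b^{2}: subtract (-2)·h_5 from 3b^{2} - bc + b + 3c^{2} + c + 3 → -bc + 3b + 3c^{2} + 2c - 2
  leading term bc: no divisor's leading term divides it; move -bc to the remainder.
  leading term b: no divisor's leading term divides it; move 3b to the remainder.
  leading term c^{2}: subtract (-3)·f_2 from 3c^{2} + 2c - 2 → 2c + 1
  leading term c: no divisor's leading term divides it; move 2c to the remainder.
  leading term 1: no divisor's leading term divides it; move 1 to the remainder.
  remainder -bc + 3b + 2c + 1 ≠ 0; add h_6 = -bc + 3b + 2c + 1 to the basis.

S(f_3,f_4): lcm = a^{2}b. S = -a^{2}c + 2a^{2} - 3a + 2b^{2} + 2bc + 3b.
  leading term a^{2}c: subtract (-ac)·f_1 from -a^{2}c + 2a^{2} - 3a + 2b^{2} + 2bc + 3b → 2a^{2} + 2abc + 2ac^{2} - 3a + 2b^{2} + 2bc + 3b
  leading term a^{2}: subtract (2a)·f_1 from 2a^{2} + 2abc + 2ac^{2} - 3a + 2b^{2} + 2bc + 3b → 2abc + 3ab + 2ac^{2} + 3ac - 3a + 2b^{2} + 2bc + 3b
  leading term abc: subtract (2bc)·f_1 from 2abc + 3ab + 2ac^{2} + 3ac - 3a + 2b^{2} + 2bc + 3b → 3ab + 2ac^{2} + 3ac - 3a + 3b^{2}c + 2b^{2} + 3bc^{2} + 2bc + 3b
  leading term ab: subtract (3b)·f_1 from 3ab + 2ac^{2} + 3ac - 3a + 3b^{2}c + 2b^{2} + 3bc^{2} + 2bc + 3b → 2ac^{2} + 3ac - 3a + 3b^{2}c + 3b^{2} + 3bc^{2} + 3bc + 3b
  leading term ac^{2}: subtract (2c^{2})·f_1 from 2ac^{2} + 3ac - 3a + 3b^{2}c + 3b^{2} + 3bc^{2} + 3bc + 3b → 3ac - 3a + 3b^{2}c + 3b^{2} - bc^{2} + 3bc + 3b + 3c^{3}
  leading term ac: subtract (3c)·f_1 from 3ac - 3a + 3b^{2}c + 3b^{2} - bc^{2} + 3bc + 3b + 3c^{3} → -3a + 3b^{2}c + 3b^{2} - bc^{2} - 3bc + 3b + 3c^{3} + c^{2}
  leading term a: subtract (-3)·f_1 from -3a + 3b^{2}c + 3b^{2} - bc^{2} - 3bc + 3b + 3c^{3} + c^{2} → 3b^{2}c + 3b^{2} - bc^{2} - 3bc + 2b + 3c^{3} + c^{2} - c
  leading term b^{2}c: subtract (-2c)·h_5 from 3b^{2}c + 3b^{2} - bc^{2} - 3bc + 2b + 3c^{3} + c^{2} - c → 3b^{2} - bc^{2} - bc + 2b + 3c^{3} + 2c^{2} + c
  leading term b^{2}: subtract (-2)·h_5 from 3b^{2} - bc^{2} - bc + 2b + 3c^{3} + 2c^{2} + c → -bc^{2} - bc - 3b + 3c^{3} + 2c^{2} + 2c + 2
  leading term bc^{2}: subtract (b)·f_2 from -bc^{2} - bc - 3b + 3c^{3} + 2c^{2} + 2c + 2 → -bc + 3b + 3c^{3} + 2c^{2} + 2c + 2
  leading term bc: subtract (1)·h_6 from -bc + 3b + 3c^{3} + 2c^{2} + 2c + 2 → 3c^{3} + 2c^{2} + 1
  leading term c^{3}: subtract (-3c)·f_2 from 3c^{3} + 2c^{2} + 1 → 2c^{2} + 3c + 1
  leading term c^{2}: subtract (-2)·f_2 from 2c^{2} + 3c + 1 → 3c + 3
  leading term c: no divisor's leading term divides it; move 3c to the remainder.
  leading term 1: no divisor's leading term divides it; move 3 to the remainder.
  remainder 3c + 3 ≠ 0; add h_7 = 3c + 3 to the basis.

S(f_2,h_6): lcm = bc^{2}. S = 3bc - b + 2c^{2} + c.
  leading term bc: subtract (-3)·h_6 from 3bc - b + 2c^{2} + c → b + 2c^{2} + 3
  leading term b: no divisor's leading term divides it; move b to the remainder.
  leading term c^{2}: subtract (-2)·f_2 from 2c^{2} + 3 → -2
  leading term 1: no divisor's leading term divides it; move -2 to the remainder.
  remainder b - 2 ≠ 0; add h_8 = b - 2 to the basis.

The other S-polynomials (S(f_1,f_2), S(f_2,f_3), S(f_2,f_4), S(f_1,h_5), S(f_2,h_5), S(f_3,h_5), S(f_4,h_5), S(f_1,h_6), S(f_3,h_6), S(f_4,h_6), S(h_5,h_6), S(f_1,h_7), S(f_2,h_7), S(f_3,h_7), S(f_4,h_7), S(h_5,h_7), S(h_6,h_7), S(f_1,h_8), S(f_2,h_8), S(f_3,h_8), S(f_4,h_8), S(h_5,h_8), S(h_6,h_8), S(h_7,h_8)) all reduce to 0 modulo the current basis, so we have a Gröbner basis.
Inter-reduce: drop elements whose leading term is divisible by another's, tail-reduce, and make monic.
Reduced Gröbner basis: {a + 2, b - 2, c + 1}.
Label its elements g_1 = a + 2, g_2 = b - 2, g_3 = c + 1.

Reduce p = 2ac + a - 3bc - b + 1 modulo G:
  leading term ac: subtract (2c)·g_1 from 2ac + a - 3bc - b + 1 → a - 3bc - b + 3c + 1
  leading term a: subtract (1)·g_1 from a - 3bc - b + 3c + 1 → -3bc - b + 3c - 1
  leading term bc: subtract (-3c)·g_2 from -3bc - b + 3c - 1 → -b - 3c - 1
  leading term b: subtract (-1)·g_2 from -b - 3c - 1 → -3c - 3
  leading term c: subtract (-3)·g_3 from -3c - 3 → 0
  normal form = 0.
Since the normal form is 0, p ∈ I.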